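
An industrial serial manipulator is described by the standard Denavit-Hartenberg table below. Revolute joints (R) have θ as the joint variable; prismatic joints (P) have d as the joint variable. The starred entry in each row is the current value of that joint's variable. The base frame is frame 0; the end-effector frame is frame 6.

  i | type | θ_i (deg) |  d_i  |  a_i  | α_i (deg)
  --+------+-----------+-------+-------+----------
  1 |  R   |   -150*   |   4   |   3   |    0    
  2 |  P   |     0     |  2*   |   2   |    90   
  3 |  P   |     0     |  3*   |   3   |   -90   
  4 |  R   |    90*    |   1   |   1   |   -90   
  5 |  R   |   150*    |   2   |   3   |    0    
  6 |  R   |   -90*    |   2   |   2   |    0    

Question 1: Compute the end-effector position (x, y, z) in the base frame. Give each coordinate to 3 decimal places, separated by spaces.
-5.263 1.116 3.768

after link 1: o_1 = (-2.5981, -1.5000, 4.0000)
after link 2: o_2 = (-4.3301, -2.5000, 6.0000)
after link 3: o_3 = (-8.4282, -1.4019, 6.0000)
after link 4: o_4 = (-7.9282, -2.2679, 7.0000)
after link 5: o_5 = (-7.4952, 0.9821, 5.5000)
after link 6: o_6 = (-5.2631, 1.1160, 3.7679)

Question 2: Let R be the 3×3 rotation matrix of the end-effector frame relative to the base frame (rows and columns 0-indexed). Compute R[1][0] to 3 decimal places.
End-effector x-axis (col 0 of R) = (0.2500,-0.4330,-0.8660)
R[1][0] = -0.4330

-0.433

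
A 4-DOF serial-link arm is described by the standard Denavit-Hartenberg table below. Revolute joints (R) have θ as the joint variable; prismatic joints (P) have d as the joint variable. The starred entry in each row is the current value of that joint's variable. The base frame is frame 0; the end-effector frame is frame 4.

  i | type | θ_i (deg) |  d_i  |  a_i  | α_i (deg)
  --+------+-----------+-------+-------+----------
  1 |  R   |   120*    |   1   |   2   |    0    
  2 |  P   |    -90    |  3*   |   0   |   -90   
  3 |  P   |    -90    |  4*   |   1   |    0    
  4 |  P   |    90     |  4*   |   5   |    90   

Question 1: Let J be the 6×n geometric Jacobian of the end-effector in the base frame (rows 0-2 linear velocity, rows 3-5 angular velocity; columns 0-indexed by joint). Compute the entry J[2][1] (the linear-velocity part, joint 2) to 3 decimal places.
prismatic axis z_1 = (0.0000,0.0000,1.0000)
J_v[:, 1] = z_1; J_ω[:, 1] = (0,0,0)
entry J[2][1] = 1.0000

1.000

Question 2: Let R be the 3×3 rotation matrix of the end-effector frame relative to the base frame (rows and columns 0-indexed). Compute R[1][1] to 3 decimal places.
0.866

End-effector y-axis (col 1 of R) = (-0.5000,0.8660,-0.0000)
R[1][1] = 0.8660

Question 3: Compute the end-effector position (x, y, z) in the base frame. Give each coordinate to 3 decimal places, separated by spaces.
after link 1: o_1 = (-1.0000, 1.7321, 1.0000)
after link 2: o_2 = (-1.0000, 1.7321, 4.0000)
after link 3: o_3 = (-3.0000, 5.1962, 5.0000)
after link 4: o_4 = (-0.6699, 11.1603, 5.0000)

-0.670 11.160 5.000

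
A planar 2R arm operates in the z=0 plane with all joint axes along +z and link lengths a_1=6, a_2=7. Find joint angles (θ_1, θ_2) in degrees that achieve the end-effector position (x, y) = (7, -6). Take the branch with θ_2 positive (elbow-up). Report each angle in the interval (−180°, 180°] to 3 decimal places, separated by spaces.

cos θ_2 = (85.0000−6²−7²)/(2·6·7) = 0.0000; θ_2 = 90.0000° (elbow-up)
β = atan2(-6.0000,7.0000) = -40.6013°; ψ = atan2(7.0000,6.0000) = 49.3987°
θ_1 = β − ψ = -90.0000°

-90.000 90.000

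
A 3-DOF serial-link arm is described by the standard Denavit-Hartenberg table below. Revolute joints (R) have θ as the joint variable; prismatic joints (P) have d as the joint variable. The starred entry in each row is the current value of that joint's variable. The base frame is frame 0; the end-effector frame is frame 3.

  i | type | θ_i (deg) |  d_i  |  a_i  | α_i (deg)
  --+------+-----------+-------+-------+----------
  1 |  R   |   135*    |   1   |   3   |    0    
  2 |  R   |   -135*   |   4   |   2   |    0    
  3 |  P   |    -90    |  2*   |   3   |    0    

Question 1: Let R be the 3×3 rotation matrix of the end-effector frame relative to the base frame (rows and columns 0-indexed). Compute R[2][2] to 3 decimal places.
1.000

End-effector z-axis (col 2 of R) = (0.0000,0.0000,1.0000)
R[2][2] = 1.0000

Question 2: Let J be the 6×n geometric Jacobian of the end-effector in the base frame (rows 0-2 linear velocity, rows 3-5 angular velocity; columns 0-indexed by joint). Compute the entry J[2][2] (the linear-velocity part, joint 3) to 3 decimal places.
prismatic axis z_2 = (0.0000,0.0000,1.0000)
J_v[:, 2] = z_2; J_ω[:, 2] = (0,0,0)
entry J[2][2] = 1.0000

1.000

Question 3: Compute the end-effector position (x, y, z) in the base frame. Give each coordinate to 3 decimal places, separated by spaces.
after link 1: o_1 = (-2.1213, 2.1213, 1.0000)
after link 2: o_2 = (-0.1213, 2.1213, 5.0000)
after link 3: o_3 = (-0.1213, -0.8787, 7.0000)

-0.121 -0.879 7.000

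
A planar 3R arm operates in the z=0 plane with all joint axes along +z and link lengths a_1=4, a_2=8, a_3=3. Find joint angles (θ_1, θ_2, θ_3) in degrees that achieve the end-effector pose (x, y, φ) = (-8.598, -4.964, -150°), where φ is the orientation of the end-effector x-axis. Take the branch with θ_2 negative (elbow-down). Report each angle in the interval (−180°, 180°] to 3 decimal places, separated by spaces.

-59.999 -120.002 30.000

wrist centre = target − a_3·(cos φ, sin φ) = (-5.9999, -3.4640)
cos θ_2 = (47.9984−4²−8²)/(2·4·8) = -0.5000; θ_2 = -120.0017° (elbow-down)
β = atan2(-3.4640,-5.9999) = -150.0004°; ψ = atan2(-6.9281,-0.0002) = -90.0017°
θ_1 = β − ψ = -59.9987°
θ_3 = φ − θ_1 − θ_2 = 30.0004° (wrapped to (-180°,180°])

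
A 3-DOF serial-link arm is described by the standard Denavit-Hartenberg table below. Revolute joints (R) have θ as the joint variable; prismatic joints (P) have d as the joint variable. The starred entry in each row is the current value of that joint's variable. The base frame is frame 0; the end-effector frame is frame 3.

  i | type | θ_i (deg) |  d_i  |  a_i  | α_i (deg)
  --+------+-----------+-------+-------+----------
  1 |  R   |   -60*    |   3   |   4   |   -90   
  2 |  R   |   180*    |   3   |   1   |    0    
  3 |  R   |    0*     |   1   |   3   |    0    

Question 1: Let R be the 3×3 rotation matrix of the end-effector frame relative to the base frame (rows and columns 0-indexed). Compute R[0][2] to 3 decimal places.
End-effector z-axis (col 2 of R) = (0.8660,0.5000,0.0000)
R[0][2] = 0.8660

0.866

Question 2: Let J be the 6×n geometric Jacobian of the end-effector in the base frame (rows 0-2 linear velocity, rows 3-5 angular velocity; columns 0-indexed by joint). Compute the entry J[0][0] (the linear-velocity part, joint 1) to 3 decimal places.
axis z_0 = ẑ; lever o_n−o_0 = (3.4641,2.0000,3.0000)
cross product → J_v[:, 0] = (-2.0000,3.4641,0.0000)
J_ω[:, 0] = z_0
entry J[0][0] = -2.0000

-2.000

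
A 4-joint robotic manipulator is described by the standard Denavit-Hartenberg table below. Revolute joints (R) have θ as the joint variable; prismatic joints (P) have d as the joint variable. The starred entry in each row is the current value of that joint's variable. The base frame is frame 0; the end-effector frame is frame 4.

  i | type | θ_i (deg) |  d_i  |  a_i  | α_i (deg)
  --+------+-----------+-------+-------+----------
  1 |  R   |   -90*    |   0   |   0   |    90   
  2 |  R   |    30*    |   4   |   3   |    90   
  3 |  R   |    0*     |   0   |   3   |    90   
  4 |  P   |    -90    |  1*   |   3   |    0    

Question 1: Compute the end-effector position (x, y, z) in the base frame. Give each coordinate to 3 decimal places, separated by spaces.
after link 1: o_1 = (0.0000, 0.0000, 0.0000)
after link 2: o_2 = (-4.0000, -2.5981, 1.5000)
after link 3: o_3 = (-4.0000, -5.1962, 3.0000)
after link 4: o_4 = (-3.0000, -3.6962, 5.5981)

-3.000 -3.696 5.598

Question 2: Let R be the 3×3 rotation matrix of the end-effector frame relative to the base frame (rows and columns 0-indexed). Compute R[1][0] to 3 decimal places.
0.500

End-effector x-axis (col 0 of R) = (0.0000,0.5000,0.8660)
R[1][0] = 0.5000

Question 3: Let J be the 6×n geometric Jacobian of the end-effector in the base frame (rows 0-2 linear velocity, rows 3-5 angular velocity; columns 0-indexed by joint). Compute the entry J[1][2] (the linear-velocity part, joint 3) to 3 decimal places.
axis z_2 = (-0.0000,-0.5000,-0.8660); lever o_n−o_2 = (1.0000,-1.0981,4.0981)
cross product → J_v[:, 2] = (-3.0000,-0.8660,0.5000)
J_ω[:, 2] = z_2
entry J[1][2] = -0.8660

-0.866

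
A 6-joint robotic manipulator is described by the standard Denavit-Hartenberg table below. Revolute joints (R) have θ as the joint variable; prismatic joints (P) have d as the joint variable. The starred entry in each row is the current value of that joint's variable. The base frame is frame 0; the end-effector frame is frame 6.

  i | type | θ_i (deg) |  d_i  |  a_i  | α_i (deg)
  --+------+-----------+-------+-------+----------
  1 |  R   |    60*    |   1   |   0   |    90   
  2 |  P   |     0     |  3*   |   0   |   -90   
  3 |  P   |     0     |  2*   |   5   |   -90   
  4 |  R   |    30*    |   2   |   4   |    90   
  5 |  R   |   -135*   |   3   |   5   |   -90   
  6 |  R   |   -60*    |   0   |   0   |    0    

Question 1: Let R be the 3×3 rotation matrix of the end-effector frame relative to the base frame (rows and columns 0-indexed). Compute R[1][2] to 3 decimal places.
0.177

End-effector z-axis (col 2 of R) = (0.9186,0.1768,-0.3536)
R[1][2] = 0.1768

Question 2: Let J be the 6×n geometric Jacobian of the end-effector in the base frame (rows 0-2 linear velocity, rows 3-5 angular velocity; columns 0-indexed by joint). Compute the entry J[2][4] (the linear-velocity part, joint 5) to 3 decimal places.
axis z_4 = (0.2500,0.4330,0.8660); lever o_n−o_4 = (2.2809,-3.1204,4.3658)
cross product → J_v[:, 4] = (4.5928,0.8839,-1.7678)
J_ω[:, 4] = z_4
entry J[2][4] = -1.7678

-1.768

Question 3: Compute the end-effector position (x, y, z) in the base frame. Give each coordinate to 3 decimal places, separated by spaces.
7.379 3.710 5.366

after link 1: o_1 = (0.0000, 0.0000, 1.0000)
after link 2: o_2 = (2.5981, -1.5000, 1.0000)
after link 3: o_3 = (5.0981, 2.8301, 3.0000)
after link 4: o_4 = (5.0981, 6.8301, 1.0000)
after link 5: o_5 = (7.3790, 3.7097, 5.3658)
after link 6: o_6 = (7.3790, 3.7097, 5.3658)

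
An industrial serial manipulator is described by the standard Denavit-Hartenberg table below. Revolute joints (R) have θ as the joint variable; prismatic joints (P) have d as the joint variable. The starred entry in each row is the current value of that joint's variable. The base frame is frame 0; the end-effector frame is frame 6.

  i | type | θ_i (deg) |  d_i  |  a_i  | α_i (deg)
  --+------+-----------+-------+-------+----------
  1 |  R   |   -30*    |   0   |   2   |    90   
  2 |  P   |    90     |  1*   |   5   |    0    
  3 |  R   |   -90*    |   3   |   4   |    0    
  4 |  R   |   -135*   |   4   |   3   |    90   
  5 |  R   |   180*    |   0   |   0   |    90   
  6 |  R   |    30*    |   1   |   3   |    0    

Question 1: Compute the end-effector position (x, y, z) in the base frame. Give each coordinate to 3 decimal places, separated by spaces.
-0.469 -10.122 5.776

after link 1: o_1 = (1.7321, -1.0000, 0.0000)
after link 2: o_2 = (1.2321, -1.8660, 5.0000)
after link 3: o_3 = (3.1962, -6.4641, 5.0000)
after link 4: o_4 = (-0.6410, -8.8675, 2.8787)
after link 5: o_5 = (-0.6410, -8.8675, 2.8787)
after link 6: o_6 = (-0.4685, -10.1218, 5.7765)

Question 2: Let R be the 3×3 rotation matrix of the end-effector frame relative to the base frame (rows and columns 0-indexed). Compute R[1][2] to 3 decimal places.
End-effector z-axis (col 2 of R) = (-0.5000,-0.8660,-0.0000)
R[1][2] = -0.8660

-0.866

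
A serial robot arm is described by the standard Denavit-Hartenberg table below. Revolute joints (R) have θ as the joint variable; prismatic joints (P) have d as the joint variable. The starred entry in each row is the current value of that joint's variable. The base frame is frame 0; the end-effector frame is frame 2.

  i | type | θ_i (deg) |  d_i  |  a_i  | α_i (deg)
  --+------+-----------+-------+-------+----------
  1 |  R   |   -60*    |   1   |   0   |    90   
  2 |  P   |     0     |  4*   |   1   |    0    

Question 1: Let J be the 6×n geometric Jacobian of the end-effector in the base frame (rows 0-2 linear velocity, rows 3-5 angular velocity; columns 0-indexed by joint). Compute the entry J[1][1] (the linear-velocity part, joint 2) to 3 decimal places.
-0.500

prismatic axis z_1 = (-0.8660,-0.5000,0.0000)
J_v[:, 1] = z_1; J_ω[:, 1] = (0,0,0)
entry J[1][1] = -0.5000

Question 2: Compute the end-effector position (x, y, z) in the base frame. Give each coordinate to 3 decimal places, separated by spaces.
-2.964 -2.866 1.000

after link 1: o_1 = (0.0000, 0.0000, 1.0000)
after link 2: o_2 = (-2.9641, -2.8660, 1.0000)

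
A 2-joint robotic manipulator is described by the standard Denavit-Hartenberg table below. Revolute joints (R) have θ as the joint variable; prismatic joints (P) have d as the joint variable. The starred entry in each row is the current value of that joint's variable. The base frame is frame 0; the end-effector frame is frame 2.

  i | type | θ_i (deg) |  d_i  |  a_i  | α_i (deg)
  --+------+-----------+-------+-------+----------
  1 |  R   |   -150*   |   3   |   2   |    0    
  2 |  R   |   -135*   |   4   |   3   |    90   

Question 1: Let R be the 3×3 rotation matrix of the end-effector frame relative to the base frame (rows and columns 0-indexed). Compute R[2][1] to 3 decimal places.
End-effector y-axis (col 1 of R) = (-0.0000,0.0000,1.0000)
R[2][1] = 1.0000

1.000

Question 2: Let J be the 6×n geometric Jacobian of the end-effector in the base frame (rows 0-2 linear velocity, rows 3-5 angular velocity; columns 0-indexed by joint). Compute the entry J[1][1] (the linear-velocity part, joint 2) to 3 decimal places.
0.776

axis z_1 = (0.0000,0.0000,1.0000); lever o_n−o_1 = (0.7765,2.8978,4.0000)
cross product → J_v[:, 1] = (-2.8978,0.7765,0.0000)
J_ω[:, 1] = z_1
entry J[1][1] = 0.7765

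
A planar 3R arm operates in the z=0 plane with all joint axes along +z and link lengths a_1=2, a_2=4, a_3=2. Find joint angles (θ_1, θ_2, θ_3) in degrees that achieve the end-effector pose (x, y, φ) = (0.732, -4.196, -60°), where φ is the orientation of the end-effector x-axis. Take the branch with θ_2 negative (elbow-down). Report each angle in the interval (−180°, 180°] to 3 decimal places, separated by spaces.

wrist centre = target − a_3·(cos φ, sin φ) = (-0.2680, -2.4639)
cos θ_2 = (6.1429−2²−4²)/(2·2·4) = -0.8661; θ_2 = -150.0052° (elbow-down)
β = atan2(-2.4639,-0.2680) = -96.2076°; ψ = atan2(-1.9997,-1.4643) = -126.2137°
θ_1 = β − ψ = 30.0061°
θ_3 = φ − θ_1 − θ_2 = 59.9991° (wrapped to (-180°,180°])

30.006 -150.005 59.999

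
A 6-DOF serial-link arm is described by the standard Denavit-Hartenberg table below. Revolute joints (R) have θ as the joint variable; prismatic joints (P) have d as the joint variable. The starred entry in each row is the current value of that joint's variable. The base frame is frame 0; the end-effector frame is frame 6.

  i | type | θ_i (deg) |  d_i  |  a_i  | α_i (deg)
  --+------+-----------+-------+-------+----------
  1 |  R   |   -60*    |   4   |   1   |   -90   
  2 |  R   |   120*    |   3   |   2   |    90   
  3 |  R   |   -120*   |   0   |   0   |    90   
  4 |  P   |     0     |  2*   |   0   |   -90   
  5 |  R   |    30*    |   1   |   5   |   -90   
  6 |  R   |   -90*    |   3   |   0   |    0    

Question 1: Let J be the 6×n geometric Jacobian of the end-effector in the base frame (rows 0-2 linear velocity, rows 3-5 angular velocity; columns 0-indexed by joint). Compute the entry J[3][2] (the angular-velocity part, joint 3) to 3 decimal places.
0.433

axis z_2 = (0.4330,-0.7500,-0.5000); lever o_n−o_2 = (-3.3481,-2.2010,-1.5981)
cross product → J_v[:, 2] = (0.0981,2.3660,-3.4641)
J_ω[:, 2] = z_2
entry J[3][2] = 0.4330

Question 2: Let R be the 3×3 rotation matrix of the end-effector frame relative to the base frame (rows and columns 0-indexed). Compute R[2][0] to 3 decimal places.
End-effector x-axis (col 0 of R) = (0.4330,-0.7500,-0.5000)
R[2][0] = -0.5000

-0.500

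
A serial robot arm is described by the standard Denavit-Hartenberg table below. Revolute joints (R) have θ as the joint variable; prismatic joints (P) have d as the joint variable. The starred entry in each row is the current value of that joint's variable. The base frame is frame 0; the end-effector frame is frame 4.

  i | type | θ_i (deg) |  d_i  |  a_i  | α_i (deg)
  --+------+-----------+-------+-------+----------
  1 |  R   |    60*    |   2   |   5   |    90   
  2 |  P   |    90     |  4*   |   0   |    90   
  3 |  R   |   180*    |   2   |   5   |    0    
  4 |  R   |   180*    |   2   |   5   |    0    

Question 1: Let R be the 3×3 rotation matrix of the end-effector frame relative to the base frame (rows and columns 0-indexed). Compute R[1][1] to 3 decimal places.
-0.500

End-effector y-axis (col 1 of R) = (0.8660,-0.5000,0.0000)
R[1][1] = -0.5000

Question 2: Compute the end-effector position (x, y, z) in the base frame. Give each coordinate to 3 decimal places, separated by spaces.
after link 1: o_1 = (2.5000, 4.3301, 2.0000)
after link 2: o_2 = (5.9641, 2.3301, 2.0000)
after link 3: o_3 = (6.9641, 4.0622, -3.0000)
after link 4: o_4 = (7.9641, 5.7942, 2.0000)

7.964 5.794 2.000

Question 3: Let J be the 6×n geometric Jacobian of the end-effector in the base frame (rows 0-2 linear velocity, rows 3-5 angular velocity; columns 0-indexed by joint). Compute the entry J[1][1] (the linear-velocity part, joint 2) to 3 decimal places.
prismatic axis z_1 = (0.8660,-0.5000,0.0000)
J_v[:, 1] = z_1; J_ω[:, 1] = (0,0,0)
entry J[1][1] = -0.5000

-0.500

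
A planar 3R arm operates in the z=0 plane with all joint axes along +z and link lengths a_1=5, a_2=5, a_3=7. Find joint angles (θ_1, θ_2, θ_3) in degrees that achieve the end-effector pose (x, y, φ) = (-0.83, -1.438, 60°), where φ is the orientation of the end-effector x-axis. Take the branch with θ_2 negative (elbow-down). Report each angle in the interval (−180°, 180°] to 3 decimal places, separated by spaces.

-90.000 -59.998 -150.002

wrist centre = target − a_3·(cos φ, sin φ) = (-4.3300, -7.5002)
cos θ_2 = (75.0016−5²−5²)/(2·5·5) = 0.5000; θ_2 = -59.9979° (elbow-down)
β = atan2(-7.5002,-4.3300) = -119.9987°; ψ = atan2(-4.3300,7.5002) = -29.9990°
θ_1 = β − ψ = -89.9997°
θ_3 = φ − θ_1 − θ_2 = -150.0024° (wrapped to (-180°,180°])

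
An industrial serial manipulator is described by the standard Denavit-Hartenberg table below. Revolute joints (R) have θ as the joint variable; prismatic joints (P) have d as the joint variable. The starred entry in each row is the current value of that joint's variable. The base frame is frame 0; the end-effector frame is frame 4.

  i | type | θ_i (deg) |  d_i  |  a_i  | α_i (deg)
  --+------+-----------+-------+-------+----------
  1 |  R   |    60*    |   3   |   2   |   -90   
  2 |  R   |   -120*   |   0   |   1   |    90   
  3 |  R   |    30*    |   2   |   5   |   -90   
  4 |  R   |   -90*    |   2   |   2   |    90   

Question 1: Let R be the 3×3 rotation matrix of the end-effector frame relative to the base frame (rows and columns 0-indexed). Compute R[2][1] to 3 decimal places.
End-effector y-axis (col 1 of R) = (-0.6250,0.6495,-0.4330)
R[2][1] = -0.4330

-0.433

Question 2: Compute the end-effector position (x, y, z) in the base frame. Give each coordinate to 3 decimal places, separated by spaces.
-5.480 -1.027 4.750

after link 1: o_1 = (1.0000, 1.7321, 3.0000)
after link 2: o_2 = (0.7500, 1.2990, 3.8660)
after link 3: o_3 = (-3.3636, -0.8260, 6.6160)
after link 4: o_4 = (-5.4796, -1.0269, 4.7500)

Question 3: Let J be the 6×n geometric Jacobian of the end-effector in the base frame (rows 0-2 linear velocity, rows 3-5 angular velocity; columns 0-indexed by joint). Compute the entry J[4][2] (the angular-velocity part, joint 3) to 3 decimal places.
-0.750

axis z_2 = (-0.4330,-0.7500,-0.5000); lever o_n−o_2 = (-6.2296,-2.3260,0.8840)
cross product → J_v[:, 2] = (-1.8260,3.4976,-3.6651)
J_ω[:, 2] = z_2
entry J[4][2] = -0.7500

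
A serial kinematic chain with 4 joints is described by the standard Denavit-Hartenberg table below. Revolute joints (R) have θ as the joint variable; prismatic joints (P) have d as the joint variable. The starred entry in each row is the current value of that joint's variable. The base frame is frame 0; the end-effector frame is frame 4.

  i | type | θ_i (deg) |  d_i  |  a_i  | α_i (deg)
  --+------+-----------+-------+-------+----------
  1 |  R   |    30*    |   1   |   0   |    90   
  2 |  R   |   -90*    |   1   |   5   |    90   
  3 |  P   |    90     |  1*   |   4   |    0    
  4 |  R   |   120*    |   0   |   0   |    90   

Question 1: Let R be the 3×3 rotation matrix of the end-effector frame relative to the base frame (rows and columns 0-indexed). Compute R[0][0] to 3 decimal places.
-0.250

End-effector x-axis (col 0 of R) = (-0.2500,0.4330,0.8660)
R[0][0] = -0.2500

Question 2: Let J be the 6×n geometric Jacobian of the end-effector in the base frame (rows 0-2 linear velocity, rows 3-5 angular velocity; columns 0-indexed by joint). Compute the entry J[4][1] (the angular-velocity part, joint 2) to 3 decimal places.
axis z_1 = (0.5000,-0.8660,0.0000); lever o_n−o_1 = (1.6340,-4.8301,-5.0000)
cross product → J_v[:, 1] = (4.3301,2.5000,-1.0000)
J_ω[:, 1] = z_1
entry J[4][1] = -0.8660

-0.866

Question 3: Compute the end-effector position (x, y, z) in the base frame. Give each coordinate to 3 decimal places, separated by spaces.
1.634 -4.830 -4.000

after link 1: o_1 = (0.0000, 0.0000, 1.0000)
after link 2: o_2 = (0.5000, -0.8660, -4.0000)
after link 3: o_3 = (1.6340, -4.8301, -4.0000)
after link 4: o_4 = (1.6340, -4.8301, -4.0000)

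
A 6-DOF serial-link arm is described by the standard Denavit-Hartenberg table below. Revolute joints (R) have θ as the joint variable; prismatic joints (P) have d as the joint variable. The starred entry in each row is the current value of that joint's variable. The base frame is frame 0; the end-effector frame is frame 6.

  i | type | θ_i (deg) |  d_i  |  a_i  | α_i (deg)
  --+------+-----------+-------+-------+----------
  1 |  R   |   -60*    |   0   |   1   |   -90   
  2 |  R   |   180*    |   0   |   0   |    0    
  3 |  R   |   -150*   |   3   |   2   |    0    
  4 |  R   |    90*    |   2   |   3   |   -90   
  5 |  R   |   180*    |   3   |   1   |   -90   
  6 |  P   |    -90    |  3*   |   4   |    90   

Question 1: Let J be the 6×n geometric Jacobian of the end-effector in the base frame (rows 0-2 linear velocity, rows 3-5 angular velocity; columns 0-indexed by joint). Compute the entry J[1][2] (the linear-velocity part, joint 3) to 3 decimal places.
axis z_2 = (0.8660,0.5000,0.0000); lever o_n−o_2 = (4.2631,8.6160,0.7679)
cross product → J_v[:, 2] = (0.3840,-0.6651,5.3301)
J_ω[:, 2] = z_2
entry J[1][2] = -0.6651

-0.665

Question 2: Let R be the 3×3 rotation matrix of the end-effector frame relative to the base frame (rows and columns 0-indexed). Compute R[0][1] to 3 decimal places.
End-effector y-axis (col 1 of R) = (0.8660,0.5000,0.0000)
R[0][1] = 0.8660

0.866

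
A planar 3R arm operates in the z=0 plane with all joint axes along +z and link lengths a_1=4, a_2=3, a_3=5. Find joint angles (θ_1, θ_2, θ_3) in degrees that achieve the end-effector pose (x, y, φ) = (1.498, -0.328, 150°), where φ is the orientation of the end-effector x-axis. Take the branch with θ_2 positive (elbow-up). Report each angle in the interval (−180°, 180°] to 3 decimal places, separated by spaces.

-45.006 45.020 149.986

wrist centre = target − a_3·(cos φ, sin φ) = (5.8281, -2.8280)
cos θ_2 = (41.9646−4²−3²)/(2·4·3) = 0.7069; θ_2 = 45.0200° (elbow-up)
β = atan2(-2.8280,5.8281) = -25.8842°; ψ = atan2(2.1221,6.1206) = 19.1219°
θ_1 = β − ψ = -45.0061°
θ_3 = φ − θ_1 − θ_2 = 149.9861° (wrapped to (-180°,180°])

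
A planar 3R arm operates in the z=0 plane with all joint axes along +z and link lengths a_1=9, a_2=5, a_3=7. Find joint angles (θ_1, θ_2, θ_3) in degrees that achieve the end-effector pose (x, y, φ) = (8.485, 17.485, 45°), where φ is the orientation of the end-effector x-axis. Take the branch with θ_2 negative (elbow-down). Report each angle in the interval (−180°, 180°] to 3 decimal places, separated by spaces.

90.004 -45.008 0.005

wrist centre = target − a_3·(cos φ, sin φ) = (3.5353, 12.5353)
cos θ_2 = (169.6306−9²−5²)/(2·9·5) = 0.7070; θ_2 = -45.0081° (elbow-down)
β = atan2(12.5353,3.5353) = 74.2502°; ψ = atan2(-3.5360,12.5350) = -15.7534°
θ_1 = β − ψ = 90.0036°
θ_3 = φ − θ_1 − θ_2 = 0.0046° (wrapped to (-180°,180°])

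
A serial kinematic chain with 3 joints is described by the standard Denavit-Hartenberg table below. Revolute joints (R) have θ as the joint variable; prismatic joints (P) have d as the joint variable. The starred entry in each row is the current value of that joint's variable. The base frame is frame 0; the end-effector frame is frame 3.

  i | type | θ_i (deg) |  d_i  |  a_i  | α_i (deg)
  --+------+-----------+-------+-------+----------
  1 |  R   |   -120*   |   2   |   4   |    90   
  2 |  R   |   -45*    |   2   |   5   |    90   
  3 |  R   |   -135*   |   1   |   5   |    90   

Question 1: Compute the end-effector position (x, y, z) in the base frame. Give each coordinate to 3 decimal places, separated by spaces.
after link 1: o_1 = (-2.0000, -3.4641, 2.0000)
after link 2: o_2 = (-5.4998, -5.5260, -1.5355)
after link 3: o_3 = (-0.8344, -4.5163, 0.2574)

-0.834 -4.516 0.257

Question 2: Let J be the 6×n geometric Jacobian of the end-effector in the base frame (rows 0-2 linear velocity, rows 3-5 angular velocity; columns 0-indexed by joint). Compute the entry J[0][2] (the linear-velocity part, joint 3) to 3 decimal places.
1.812

axis z_2 = (0.3536,0.6124,-0.7071); lever o_n−o_2 = (4.6654,1.0097,1.7929)
cross product → J_v[:, 2] = (1.8119,-3.9328,-2.5000)
J_ω[:, 2] = z_2
entry J[0][2] = 1.8119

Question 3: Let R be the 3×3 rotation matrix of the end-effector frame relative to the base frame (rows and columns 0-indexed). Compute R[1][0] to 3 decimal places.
0.079

End-effector x-axis (col 0 of R) = (0.8624,0.0795,0.5000)
R[1][0] = 0.0795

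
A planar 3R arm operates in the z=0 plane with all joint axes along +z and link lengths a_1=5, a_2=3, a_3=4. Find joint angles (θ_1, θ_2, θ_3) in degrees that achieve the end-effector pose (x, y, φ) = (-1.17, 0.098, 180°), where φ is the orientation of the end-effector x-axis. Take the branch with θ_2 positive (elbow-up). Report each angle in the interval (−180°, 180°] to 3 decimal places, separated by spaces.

wrist centre = target − a_3·(cos φ, sin φ) = (2.8300, 0.0980)
cos θ_2 = (8.0185−5²−3²)/(2·5·3) = -0.8660; θ_2 = 150.0028° (elbow-up)
β = atan2(0.0980,2.8300) = 1.9833°; ψ = atan2(1.4999,2.4019) = 31.9834°
θ_1 = β − ψ = -30.0001°
θ_3 = φ − θ_1 − θ_2 = 59.9973° (wrapped to (-180°,180°])

-30.000 150.003 59.997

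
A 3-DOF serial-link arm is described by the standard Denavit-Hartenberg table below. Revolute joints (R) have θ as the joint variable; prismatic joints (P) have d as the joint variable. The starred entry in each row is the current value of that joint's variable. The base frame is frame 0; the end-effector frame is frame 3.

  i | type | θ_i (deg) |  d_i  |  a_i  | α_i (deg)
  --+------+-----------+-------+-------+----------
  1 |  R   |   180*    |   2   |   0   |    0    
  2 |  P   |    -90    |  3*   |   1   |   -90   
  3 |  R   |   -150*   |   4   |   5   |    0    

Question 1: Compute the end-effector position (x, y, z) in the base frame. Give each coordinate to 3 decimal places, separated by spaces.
after link 1: o_1 = (0.0000, 0.0000, 2.0000)
after link 2: o_2 = (0.0000, 1.0000, 5.0000)
after link 3: o_3 = (-4.0000, -3.3301, 7.5000)

-4.000 -3.330 7.500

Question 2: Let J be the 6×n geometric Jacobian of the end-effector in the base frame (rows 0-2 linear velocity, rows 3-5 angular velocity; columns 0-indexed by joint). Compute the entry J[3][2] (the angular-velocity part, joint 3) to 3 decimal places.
axis z_2 = (-1.0000,0.0000,0.0000); lever o_n−o_2 = (-4.0000,-4.3301,2.5000)
cross product → J_v[:, 2] = (0.0000,2.5000,4.3301)
J_ω[:, 2] = z_2
entry J[3][2] = -1.0000

-1.000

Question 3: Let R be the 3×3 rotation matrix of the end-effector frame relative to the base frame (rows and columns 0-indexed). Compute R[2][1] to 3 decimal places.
End-effector y-axis (col 1 of R) = (0.0000,0.5000,0.8660)
R[2][1] = 0.8660

0.866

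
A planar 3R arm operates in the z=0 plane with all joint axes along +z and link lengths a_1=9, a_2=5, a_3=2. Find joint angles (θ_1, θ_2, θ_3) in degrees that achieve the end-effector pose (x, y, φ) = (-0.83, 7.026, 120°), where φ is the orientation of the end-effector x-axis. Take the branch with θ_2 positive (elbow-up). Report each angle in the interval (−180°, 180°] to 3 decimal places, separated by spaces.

60.000 150.004 -90.004

wrist centre = target − a_3·(cos φ, sin φ) = (0.1700, 5.2939)
cos θ_2 = (28.0548−9²−5²)/(2·9·5) = -0.8661; θ_2 = 150.0037° (elbow-up)
β = atan2(5.2939,0.1700) = 88.1607°; ψ = atan2(2.4997,4.6697) = 28.1604°
θ_1 = β − ψ = 60.0004°
θ_3 = φ − θ_1 − θ_2 = -90.0041° (wrapped to (-180°,180°])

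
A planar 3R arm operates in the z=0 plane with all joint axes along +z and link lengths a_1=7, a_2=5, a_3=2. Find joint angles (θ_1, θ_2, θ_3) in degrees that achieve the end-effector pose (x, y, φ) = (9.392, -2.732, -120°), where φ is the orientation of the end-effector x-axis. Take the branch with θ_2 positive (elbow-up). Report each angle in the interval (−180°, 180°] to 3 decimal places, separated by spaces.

-30.002 60.006 -150.004

wrist centre = target − a_3·(cos φ, sin φ) = (10.3920, -0.9999)
cos θ_2 = (108.9936−7²−5²)/(2·7·5) = 0.4999; θ_2 = 60.0061° (elbow-up)
β = atan2(-0.9999,10.3920) = -5.4962°; ψ = atan2(4.3304,9.4995) = 24.5060°
θ_1 = β − ψ = -30.0023°
θ_3 = φ − θ_1 − θ_2 = -150.0038° (wrapped to (-180°,180°])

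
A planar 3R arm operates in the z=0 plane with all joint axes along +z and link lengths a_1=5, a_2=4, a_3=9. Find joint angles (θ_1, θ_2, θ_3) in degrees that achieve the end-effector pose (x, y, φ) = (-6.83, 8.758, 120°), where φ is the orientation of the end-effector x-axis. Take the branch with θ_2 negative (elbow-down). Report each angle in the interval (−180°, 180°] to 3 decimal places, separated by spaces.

-149.995 -150.004 59.998

wrist centre = target − a_3·(cos φ, sin φ) = (-2.3300, 0.9638)
cos θ_2 = (6.3578−5²−4²)/(2·5·4) = -0.8661; θ_2 = -150.0035° (elbow-down)
β = atan2(0.9638,-2.3300) = 157.5283°; ψ = atan2(-1.9998,1.5358) = -52.4768°
θ_1 = β − ψ = 210.0051°
θ_3 = φ − θ_1 − θ_2 = 59.9984° (wrapped to (-180°,180°])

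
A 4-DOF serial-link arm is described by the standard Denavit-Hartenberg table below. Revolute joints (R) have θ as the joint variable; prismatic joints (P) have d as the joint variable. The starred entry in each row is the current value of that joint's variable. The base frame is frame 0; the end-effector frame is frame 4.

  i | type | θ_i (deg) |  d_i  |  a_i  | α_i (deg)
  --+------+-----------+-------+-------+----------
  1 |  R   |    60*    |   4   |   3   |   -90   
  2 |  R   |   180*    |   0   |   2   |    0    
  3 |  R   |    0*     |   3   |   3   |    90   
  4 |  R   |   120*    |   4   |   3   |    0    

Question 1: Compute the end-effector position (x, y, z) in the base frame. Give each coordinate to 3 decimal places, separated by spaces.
-5.098 2.366 0.000

after link 1: o_1 = (1.5000, 2.5981, 4.0000)
after link 2: o_2 = (0.5000, 0.8660, 4.0000)
after link 3: o_3 = (-3.5981, -0.2321, 4.0000)
after link 4: o_4 = (-5.0981, 2.3660, 0.0000)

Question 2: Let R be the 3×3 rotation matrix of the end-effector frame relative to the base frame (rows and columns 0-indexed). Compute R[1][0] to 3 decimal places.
0.866

End-effector x-axis (col 0 of R) = (-0.5000,0.8660,0.0000)
R[1][0] = 0.8660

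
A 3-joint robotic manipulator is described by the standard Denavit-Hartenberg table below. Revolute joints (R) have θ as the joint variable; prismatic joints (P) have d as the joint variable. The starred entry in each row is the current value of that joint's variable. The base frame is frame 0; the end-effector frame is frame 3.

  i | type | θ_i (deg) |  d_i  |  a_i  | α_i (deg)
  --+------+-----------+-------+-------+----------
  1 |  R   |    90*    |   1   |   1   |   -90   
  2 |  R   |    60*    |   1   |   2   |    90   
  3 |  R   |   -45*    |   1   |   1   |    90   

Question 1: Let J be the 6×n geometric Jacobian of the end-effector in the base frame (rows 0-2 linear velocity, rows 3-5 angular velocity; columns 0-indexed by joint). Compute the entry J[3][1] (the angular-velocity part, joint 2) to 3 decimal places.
axis z_1 = (-1.0000,0.0000,0.0000); lever o_n−o_1 = (-0.2929,2.2196,-1.8444)
cross product → J_v[:, 1] = (-0.0000,-1.8444,-2.2196)
J_ω[:, 1] = z_1
entry J[3][1] = -1.0000

-1.000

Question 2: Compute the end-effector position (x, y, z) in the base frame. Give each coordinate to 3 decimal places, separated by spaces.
-0.293 3.220 -0.844

after link 1: o_1 = (0.0000, 1.0000, 1.0000)
after link 2: o_2 = (-1.0000, 2.0000, -0.7321)
after link 3: o_3 = (-0.2929, 3.2196, -0.8444)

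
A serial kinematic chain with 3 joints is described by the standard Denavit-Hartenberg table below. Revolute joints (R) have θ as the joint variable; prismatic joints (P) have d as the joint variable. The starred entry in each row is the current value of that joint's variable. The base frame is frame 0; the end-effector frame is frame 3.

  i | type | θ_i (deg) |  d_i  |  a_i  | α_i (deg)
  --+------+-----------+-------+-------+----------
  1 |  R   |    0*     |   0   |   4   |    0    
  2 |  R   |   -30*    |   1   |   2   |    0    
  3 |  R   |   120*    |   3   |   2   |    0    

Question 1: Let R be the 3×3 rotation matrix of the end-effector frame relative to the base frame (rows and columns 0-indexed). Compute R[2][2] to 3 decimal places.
1.000

End-effector z-axis (col 2 of R) = (0.0000,0.0000,1.0000)
R[2][2] = 1.0000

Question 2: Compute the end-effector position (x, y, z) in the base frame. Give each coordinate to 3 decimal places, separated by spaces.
5.732 1.000 4.000

after link 1: o_1 = (4.0000, 0.0000, 0.0000)
after link 2: o_2 = (5.7321, -1.0000, 1.0000)
after link 3: o_3 = (5.7321, 1.0000, 4.0000)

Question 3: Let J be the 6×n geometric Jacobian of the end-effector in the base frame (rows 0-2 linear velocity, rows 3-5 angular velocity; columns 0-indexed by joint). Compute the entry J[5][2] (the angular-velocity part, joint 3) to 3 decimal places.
1.000

axis z_2 = (0.0000,0.0000,1.0000); lever o_n−o_2 = (0.0000,2.0000,3.0000)
cross product → J_v[:, 2] = (-2.0000,0.0000,0.0000)
J_ω[:, 2] = z_2
entry J[5][2] = 1.0000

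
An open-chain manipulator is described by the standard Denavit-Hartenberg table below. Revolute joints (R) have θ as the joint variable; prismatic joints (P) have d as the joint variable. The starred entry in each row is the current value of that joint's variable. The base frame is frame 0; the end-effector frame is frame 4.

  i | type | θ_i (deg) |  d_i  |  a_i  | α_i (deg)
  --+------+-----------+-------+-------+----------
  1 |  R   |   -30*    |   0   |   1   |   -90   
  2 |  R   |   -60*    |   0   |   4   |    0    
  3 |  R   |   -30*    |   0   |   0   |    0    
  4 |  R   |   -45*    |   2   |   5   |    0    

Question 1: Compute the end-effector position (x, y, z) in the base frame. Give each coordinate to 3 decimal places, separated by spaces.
0.536 2.000 7.000

after link 1: o_1 = (0.8660, -0.5000, 0.0000)
after link 2: o_2 = (2.5981, -1.5000, 3.4641)
after link 3: o_3 = (2.5981, -1.5000, 3.4641)
after link 4: o_4 = (0.5362, 1.9998, 6.9996)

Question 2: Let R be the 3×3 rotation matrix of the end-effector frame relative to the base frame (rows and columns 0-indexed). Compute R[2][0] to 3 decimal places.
End-effector x-axis (col 0 of R) = (-0.6124,0.3536,0.7071)
R[2][0] = 0.7071

0.707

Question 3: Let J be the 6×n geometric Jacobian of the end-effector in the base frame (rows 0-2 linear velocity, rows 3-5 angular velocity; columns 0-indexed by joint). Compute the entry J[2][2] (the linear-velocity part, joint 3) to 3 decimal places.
3.536

axis z_2 = (0.5000,0.8660,0.0000); lever o_n−o_2 = (-2.0619,3.4998,3.5355)
cross product → J_v[:, 2] = (3.0619,-1.7678,3.5355)
J_ω[:, 2] = z_2
entry J[2][2] = 3.5355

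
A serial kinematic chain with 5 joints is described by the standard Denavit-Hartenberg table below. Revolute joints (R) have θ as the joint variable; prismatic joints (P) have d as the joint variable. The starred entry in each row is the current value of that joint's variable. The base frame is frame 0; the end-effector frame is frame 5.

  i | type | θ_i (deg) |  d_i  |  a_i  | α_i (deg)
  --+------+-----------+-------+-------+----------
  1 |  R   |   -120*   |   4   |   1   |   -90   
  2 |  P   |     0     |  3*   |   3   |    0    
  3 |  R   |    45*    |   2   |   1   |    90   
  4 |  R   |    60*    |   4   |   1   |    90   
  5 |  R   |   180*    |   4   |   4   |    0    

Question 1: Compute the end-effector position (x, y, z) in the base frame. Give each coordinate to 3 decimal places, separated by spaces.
after link 1: o_1 = (-0.5000, -0.8660, 4.0000)
after link 2: o_2 = (0.5981, -4.9641, 4.0000)
after link 3: o_3 = (1.9766, -6.5765, 3.2929)
after link 4: o_4 = (1.1356, -9.7652, 5.7678)
after link 5: o_5 = (-4.1141, -7.9297, 4.7325)

-4.114 -7.930 4.732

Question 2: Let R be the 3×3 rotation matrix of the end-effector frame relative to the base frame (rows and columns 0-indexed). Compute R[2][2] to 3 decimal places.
-0.612

End-effector z-axis (col 2 of R) = (-0.7392,-0.2803,-0.6124)
R[2][2] = -0.6124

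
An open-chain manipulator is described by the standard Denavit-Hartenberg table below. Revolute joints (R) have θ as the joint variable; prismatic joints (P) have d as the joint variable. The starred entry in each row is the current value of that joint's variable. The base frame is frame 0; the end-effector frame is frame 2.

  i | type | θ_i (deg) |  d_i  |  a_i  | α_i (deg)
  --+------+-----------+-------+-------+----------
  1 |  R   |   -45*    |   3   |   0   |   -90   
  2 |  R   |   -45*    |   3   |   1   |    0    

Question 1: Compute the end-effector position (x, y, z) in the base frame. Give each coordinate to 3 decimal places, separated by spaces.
after link 1: o_1 = (0.0000, 0.0000, 3.0000)
after link 2: o_2 = (2.6213, 1.6213, 3.7071)

2.621 1.621 3.707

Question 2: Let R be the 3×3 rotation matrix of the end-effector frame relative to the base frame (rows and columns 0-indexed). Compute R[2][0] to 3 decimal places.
0.707

End-effector x-axis (col 0 of R) = (0.5000,-0.5000,0.7071)
R[2][0] = 0.7071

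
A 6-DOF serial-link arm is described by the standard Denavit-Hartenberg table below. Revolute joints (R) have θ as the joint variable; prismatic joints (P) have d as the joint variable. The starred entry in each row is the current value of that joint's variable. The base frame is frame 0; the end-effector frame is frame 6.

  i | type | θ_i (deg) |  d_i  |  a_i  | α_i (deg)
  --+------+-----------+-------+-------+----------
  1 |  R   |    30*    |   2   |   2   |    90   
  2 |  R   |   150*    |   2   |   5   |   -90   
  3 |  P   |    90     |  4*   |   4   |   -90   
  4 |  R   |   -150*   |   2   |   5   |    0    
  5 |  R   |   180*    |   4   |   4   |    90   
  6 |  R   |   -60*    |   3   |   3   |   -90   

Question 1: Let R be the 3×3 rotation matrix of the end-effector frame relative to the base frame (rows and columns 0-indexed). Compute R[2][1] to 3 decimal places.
0.750

End-effector y-axis (col 1 of R) = (0.6250,-0.2165,0.7500)
R[2][1] = 0.7500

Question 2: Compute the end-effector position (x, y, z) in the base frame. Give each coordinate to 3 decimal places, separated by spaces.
after link 1: o_1 = (1.7321, 1.0000, 2.0000)
after link 2: o_2 = (-1.0179, -2.8971, 4.5000)
after link 3: o_3 = (-4.7500, -0.4330, 1.0359)
after link 4: o_4 = (-2.1675, -3.9420, -2.1292)
after link 5: o_5 = (-0.0335, 1.2901, -2.3971)
after link 6: o_6 = (-4.1818, 2.1271, -2.6986)

-4.182 2.127 -2.699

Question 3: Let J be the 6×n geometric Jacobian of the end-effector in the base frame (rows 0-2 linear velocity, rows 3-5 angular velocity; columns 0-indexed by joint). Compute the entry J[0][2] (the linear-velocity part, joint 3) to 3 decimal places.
-0.433

prismatic axis z_2 = (-0.4330,-0.2500,-0.8660)
J_v[:, 2] = z_2; J_ω[:, 2] = (0,0,0)
entry J[0][2] = -0.4330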